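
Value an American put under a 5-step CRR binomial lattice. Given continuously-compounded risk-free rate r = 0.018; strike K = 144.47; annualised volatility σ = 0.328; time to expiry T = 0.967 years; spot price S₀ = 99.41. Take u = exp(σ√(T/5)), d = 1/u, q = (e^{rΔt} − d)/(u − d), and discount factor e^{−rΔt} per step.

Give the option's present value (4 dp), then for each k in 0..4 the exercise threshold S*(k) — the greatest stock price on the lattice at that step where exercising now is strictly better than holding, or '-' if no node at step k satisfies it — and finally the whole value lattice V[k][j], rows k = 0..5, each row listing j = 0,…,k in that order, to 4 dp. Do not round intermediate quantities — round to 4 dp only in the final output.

Δt=0.19340, u=1.15517, d=0.86568, q=0.47605, disc=e^(-rΔt)=0.99652
k=5 terminal: V=max(K-S,0) → 96.1413 79.9796 58.4132 29.6348 0.0000 0.0000
k=4: j=0 S=55.8277 intr=88.6423 cont=88.1402 V=88.6423[EX]; j=1 S=74.4972 intr=69.9728 cont=69.4707 V=69.9728[EX]; j=2 S=99.4100 intr=45.0600 cont=44.5579 V=45.0600[EX]; j=3 S=132.6539 intr=11.8161 cont=15.4733 V=15.4733[hold]; j=4 S=177.0150 intr=0.0000 cont=0.0000 V=0.0000[hold]  S*(4)=99.4100
k=3: j=0 S=64.4904 intr=79.9796 cont=79.4775 V=79.9796[EX]; j=1 S=86.0568 intr=58.4132 cont=57.9112 V=58.4132[EX]; j=2 S=114.8352 intr=29.6348 cont=30.8677 V=30.8677[hold]; j=3 S=153.2375 intr=0.0000 cont=8.0791 V=8.0791[hold]  S*(3)=86.0568
k=2: j=0 S=74.4972 intr=69.9728 cont=69.4707 V=69.9728[EX]; j=1 S=99.4100 intr=45.0600 cont=45.1428 V=45.1428[hold]; j=2 S=132.6539 intr=11.8161 cont=19.9497 V=19.9497[hold]  S*(2)=74.4972
k=1: j=0 S=86.0568 intr=58.4132 cont=57.9505 V=58.4132[EX]; j=1 S=114.8352 intr=29.6348 cont=33.0345 V=33.0345[hold]  S*(1)=86.0568
k=0: j=0 S=99.4100 intr=45.0600 cont=46.1707 V=46.1707[hold]  S*(0)=-

price = 46.1707
boundary = - 86.0568 74.4972 86.0568 99.4100
tree:
46.1707
58.4132 33.0345
69.9728 45.1428 19.9497
79.9796 58.4132 30.8677 8.0791
88.6423 69.9728 45.0600 15.4733 0.0000
96.1413 79.9796 58.4132 29.6348 0.0000 0.0000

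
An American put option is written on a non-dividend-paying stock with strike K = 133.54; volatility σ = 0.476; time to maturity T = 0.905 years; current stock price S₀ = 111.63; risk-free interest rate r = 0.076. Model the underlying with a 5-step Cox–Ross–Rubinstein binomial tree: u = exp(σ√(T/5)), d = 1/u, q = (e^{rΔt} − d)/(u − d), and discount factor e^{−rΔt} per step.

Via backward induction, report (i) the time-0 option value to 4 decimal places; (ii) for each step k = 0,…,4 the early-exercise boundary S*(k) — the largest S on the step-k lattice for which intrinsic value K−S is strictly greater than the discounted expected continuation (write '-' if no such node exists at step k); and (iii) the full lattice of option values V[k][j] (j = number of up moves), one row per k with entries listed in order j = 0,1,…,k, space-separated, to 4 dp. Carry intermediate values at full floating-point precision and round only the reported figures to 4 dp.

price = 29.7032
boundary = - - 74.4531 91.1658 111.6300
tree:
29.7032
42.9343 16.4205
59.0869 26.9099 5.6861
72.7357 42.3742 11.1617 0.0000
83.8825 59.0869 21.9100 0.0000 0.0000
92.9858 72.7357 42.3742 0.0000 0.0000 0.0000

Δt=0.18100  u=1.22447  d=0.81668  q=0.48351  discount=0.98634
step 5 (expiry): payoffs max(K−S,0) = 92.9858 72.7357 42.3742 0.0000 0.0000 0.0000
step 4: (k=4,j=0): S=49.6575, (K−S)⁺=83.8825, hold=82.0581 ⇒ V=83.8825 exercise | (k=4,j=1): S=74.4531, (K−S)⁺=59.0869, hold=57.2625 ⇒ V=59.0869 exercise | (k=4,j=2): S=111.6300, (K−S)⁺=21.9100, hold=21.5868 ⇒ V=21.9100 exercise | (k=4,j=3): S=167.3704, (K−S)⁺=0.0000, hold=0.0000 ⇒ V=0.0000 continue | (k=4,j=4): S=250.9439, (K−S)⁺=0.0000, hold=0.0000 ⇒ V=0.0000 continue  boundary S*=111.6300
step 3: (k=3,j=0): S=60.8043, (K−S)⁺=72.7357, hold=70.9113 ⇒ V=72.7357 exercise | (k=3,j=1): S=91.1658, (K−S)⁺=42.3742, hold=40.5498 ⇒ V=42.3742 exercise | (k=3,j=2): S=136.6878, (K−S)⁺=0.0000, hold=11.1617 ⇒ V=11.1617 continue | (k=3,j=3): S=204.9405, (K−S)⁺=0.0000, hold=0.0000 ⇒ V=0.0000 continue  boundary S*=91.1658
step 2: (k=2,j=0): S=74.4531, (K−S)⁺=59.0869, hold=57.2625 ⇒ V=59.0869 exercise | (k=2,j=1): S=111.6300, (K−S)⁺=21.9100, hold=26.9099 ⇒ V=26.9099 continue | (k=2,j=2): S=167.3704, (K−S)⁺=0.0000, hold=5.6861 ⇒ V=5.6861 continue  boundary S*=74.4531
step 1: (k=1,j=0): S=91.1658, (K−S)⁺=42.3742, hold=42.9343 ⇒ V=42.9343 continue | (k=1,j=1): S=136.6878, (K−S)⁺=0.0000, hold=16.4205 ⇒ V=16.4205 continue  boundary S*=-
step 0: (k=0,j=0): S=111.6300, (K−S)⁺=21.9100, hold=29.7032 ⇒ V=29.7032 continue  boundary S*=-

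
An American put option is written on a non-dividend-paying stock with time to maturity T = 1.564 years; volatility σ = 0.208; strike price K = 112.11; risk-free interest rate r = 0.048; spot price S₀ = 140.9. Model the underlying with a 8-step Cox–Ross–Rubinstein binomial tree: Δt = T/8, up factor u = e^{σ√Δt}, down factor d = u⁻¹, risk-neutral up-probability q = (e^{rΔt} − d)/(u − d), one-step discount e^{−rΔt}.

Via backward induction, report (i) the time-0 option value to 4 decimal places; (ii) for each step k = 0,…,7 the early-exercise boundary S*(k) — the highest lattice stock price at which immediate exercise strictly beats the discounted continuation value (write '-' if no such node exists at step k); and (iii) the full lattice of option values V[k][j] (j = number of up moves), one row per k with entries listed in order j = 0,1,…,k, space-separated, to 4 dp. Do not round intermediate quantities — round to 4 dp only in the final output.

Δt=0.19550, u=1.09633, d=0.91213, q=0.52821, disc=e^(-rΔt)=0.99066
k=8 terminal: V=max(K-S,0) → 44.5979 30.9646 14.5782 0.0000 0.0000 0.0000 0.0000 0.0000 0.0000
k=7: j=0 S=74.0155 intr=38.0945 cont=37.0474 V=38.0945[EX]; j=1 S=88.9621 intr=23.1479 cont=22.1008 V=23.1479[EX]; j=2 S=106.9270 intr=5.1830 cont=6.8136 V=6.8136[hold]; j=3 S=128.5197 intr=0.0000 cont=0.0000 V=0.0000[hold]; j=4 S=154.4729 intr=0.0000 cont=0.0000 V=0.0000[hold]; j=5 S=185.6669 intr=0.0000 cont=0.0000 V=0.0000[hold]; j=6 S=223.1603 intr=0.0000 cont=0.0000 V=0.0000[hold]; j=7 S=268.2251 intr=0.0000 cont=0.0000 V=0.0000[hold]  S*(7)=88.9621
k=6: j=0 S=81.1454 intr=30.9646 cont=29.9175 V=30.9646[EX]; j=1 S=97.5318 intr=14.5782 cont=14.3843 V=14.5782[EX]; j=2 S=117.2273 intr=0.0000 cont=3.1846 V=3.1846[hold]; j=3 S=140.9000 intr=0.0000 cont=0.0000 V=0.0000[hold]; j=4 S=169.3532 intr=0.0000 cont=0.0000 V=0.0000[hold]; j=5 S=203.5522 intr=0.0000 cont=0.0000 V=0.0000[hold]; j=6 S=244.6573 intr=0.0000 cont=0.0000 V=0.0000[hold]  S*(6)=97.5318
k=5: j=0 S=88.9621 intr=23.1479 cont=22.1008 V=23.1479[EX]; j=1 S=106.9270 intr=5.1830 cont=8.4800 V=8.4800[hold]; j=2 S=128.5197 intr=0.0000 cont=1.4884 V=1.4884[hold]; j=3 S=154.4729 intr=0.0000 cont=0.0000 V=0.0000[hold]; j=4 S=185.6669 intr=0.0000 cont=0.0000 V=0.0000[hold]; j=5 S=223.1603 intr=0.0000 cont=0.0000 V=0.0000[hold]  S*(5)=88.9621
k=4: j=0 S=97.5318 intr=14.5782 cont=15.2563 V=15.2563[hold]; j=1 S=117.2273 intr=0.0000 cont=4.7423 V=4.7423[hold]; j=2 S=140.9000 intr=0.0000 cont=0.6957 V=0.6957[hold]; j=3 S=169.3532 intr=0.0000 cont=0.0000 V=0.0000[hold]; j=4 S=203.5522 intr=0.0000 cont=0.0000 V=0.0000[hold]  S*(4)=-
k=3: j=0 S=106.9270 intr=5.1830 cont=9.6121 V=9.6121[hold]; j=1 S=128.5197 intr=0.0000 cont=2.5805 V=2.5805[hold]; j=2 S=154.4729 intr=0.0000 cont=0.3251 V=0.3251[hold]; j=3 S=185.6669 intr=0.0000 cont=0.0000 V=0.0000[hold]  S*(3)=-
k=2: j=0 S=117.2273 intr=0.0000 cont=5.8428 V=5.8428[hold]; j=1 S=140.9000 intr=0.0000 cont=1.3762 V=1.3762[hold]; j=2 S=169.3532 intr=0.0000 cont=0.1520 V=0.1520[hold]  S*(2)=-
k=1: j=0 S=128.5197 intr=0.0000 cont=3.4510 V=3.4510[hold]; j=1 S=154.4729 intr=0.0000 cont=0.7227 V=0.7227[hold]  S*(1)=-
k=0: j=0 S=140.9000 intr=0.0000 cont=1.9911 V=1.9911[hold]  S*(0)=-

price = 1.9911
boundary = - - - - - 88.9621 97.5318 88.9621
tree:
1.9911
3.4510 0.7227
5.8428 1.3762 0.1520
9.6121 2.5805 0.3251 0.0000
15.2563 4.7423 0.6957 0.0000 0.0000
23.1479 8.4800 1.4884 0.0000 0.0000 0.0000
30.9646 14.5782 3.1846 0.0000 0.0000 0.0000 0.0000
38.0945 23.1479 6.8136 0.0000 0.0000 0.0000 0.0000 0.0000
44.5979 30.9646 14.5782 0.0000 0.0000 0.0000 0.0000 0.0000 0.0000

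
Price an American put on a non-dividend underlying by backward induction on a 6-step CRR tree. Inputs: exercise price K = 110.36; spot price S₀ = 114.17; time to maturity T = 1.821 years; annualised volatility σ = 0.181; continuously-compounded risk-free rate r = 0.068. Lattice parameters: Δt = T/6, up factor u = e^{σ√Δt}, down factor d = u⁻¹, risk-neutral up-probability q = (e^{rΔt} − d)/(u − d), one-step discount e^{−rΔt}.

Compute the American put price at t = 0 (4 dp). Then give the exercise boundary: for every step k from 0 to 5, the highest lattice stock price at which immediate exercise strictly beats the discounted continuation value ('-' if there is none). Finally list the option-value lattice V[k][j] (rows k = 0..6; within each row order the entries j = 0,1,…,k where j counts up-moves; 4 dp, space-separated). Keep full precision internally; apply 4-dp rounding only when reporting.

Δt=0.30350  u=1.10486  d=0.90510  q=0.57948  discount=0.97957
step 6 (expiry): payoffs max(K−S,0) = 47.5947 33.7421 16.8321 0.0000 0.0000 0.0000 0.0000
step 5: (k=5,j=0): S=69.3466, (K−S)⁺=41.0134, hold=38.7592 ⇒ V=41.0134 exercise | (k=5,j=1): S=84.6517, (K−S)⁺=25.7083, hold=23.4540 ⇒ V=25.7083 exercise | (k=5,j=2): S=103.3348, (K−S)⁺=7.0252, hold=6.9337 ⇒ V=7.0252 exercise | (k=5,j=3): S=126.1413, (K−S)⁺=0.0000, hold=0.0000 ⇒ V=0.0000 continue | (k=5,j=4): S=153.9814, (K−S)⁺=0.0000, hold=0.0000 ⇒ V=0.0000 continue | (k=5,j=5): S=187.9659, (K−S)⁺=0.0000, hold=0.0000 ⇒ V=0.0000 continue  boundary S*=103.3348
step 4: (k=4,j=0): S=76.6179, (K−S)⁺=33.7421, hold=31.4878 ⇒ V=33.7421 exercise | (k=4,j=1): S=93.5279, (K−S)⁺=16.8321, hold=14.5778 ⇒ V=16.8321 exercise | (k=4,j=2): S=114.1700, (K−S)⁺=0.0000, hold=2.8939 ⇒ V=2.8939 continue | (k=4,j=3): S=139.3679, (K−S)⁺=0.0000, hold=0.0000 ⇒ V=0.0000 continue | (k=4,j=4): S=170.1272, (K−S)⁺=0.0000, hold=0.0000 ⇒ V=0.0000 continue  boundary S*=93.5279
step 3: (k=3,j=0): S=84.6517, (K−S)⁺=25.7083, hold=23.4540 ⇒ V=25.7083 exercise | (k=3,j=1): S=103.3348, (K−S)⁺=7.0252, hold=8.5764 ⇒ V=8.5764 continue | (k=3,j=2): S=126.1413, (K−S)⁺=0.0000, hold=1.1921 ⇒ V=1.1921 continue | (k=3,j=3): S=153.9814, (K−S)⁺=0.0000, hold=0.0000 ⇒ V=0.0000 continue  boundary S*=84.6517
step 2: (k=2,j=0): S=93.5279, (K−S)⁺=16.8321, hold=15.4583 ⇒ V=16.8321 exercise | (k=2,j=1): S=114.1700, (K−S)⁺=0.0000, hold=4.2095 ⇒ V=4.2095 continue | (k=2,j=2): S=139.3679, (K−S)⁺=0.0000, hold=0.4911 ⇒ V=0.4911 continue  boundary S*=93.5279
step 1: (k=1,j=0): S=103.3348, (K−S)⁺=7.0252, hold=9.3232 ⇒ V=9.3232 continue | (k=1,j=1): S=126.1413, (K−S)⁺=0.0000, hold=2.0128 ⇒ V=2.0128 continue  boundary S*=-
step 0: (k=0,j=0): S=114.1700, (K−S)⁺=0.0000, hold=4.9830 ⇒ V=4.9830 continue  boundary S*=-

price = 4.9830
boundary = - - 93.5279 84.6517 93.5279 103.3348
tree:
4.9830
9.3232 2.0128
16.8321 4.2095 0.4911
25.7083 8.5764 1.1921 0.0000
33.7421 16.8321 2.8939 0.0000 0.0000
41.0134 25.7083 7.0252 0.0000 0.0000 0.0000
47.5947 33.7421 16.8321 0.0000 0.0000 0.0000 0.0000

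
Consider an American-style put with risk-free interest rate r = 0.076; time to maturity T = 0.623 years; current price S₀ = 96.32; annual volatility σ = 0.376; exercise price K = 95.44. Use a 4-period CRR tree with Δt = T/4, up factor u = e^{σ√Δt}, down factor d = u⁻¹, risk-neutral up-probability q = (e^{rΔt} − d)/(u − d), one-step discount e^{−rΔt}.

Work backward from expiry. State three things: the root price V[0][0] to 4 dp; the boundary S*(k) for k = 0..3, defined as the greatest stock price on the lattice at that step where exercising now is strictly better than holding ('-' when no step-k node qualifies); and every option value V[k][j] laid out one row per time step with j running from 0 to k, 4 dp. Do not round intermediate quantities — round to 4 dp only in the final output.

price = 8.7304
boundary = - - 71.5859 83.0371
tree:
8.7304
14.7454 2.9926
23.8541 6.0924 0.0000
33.7261 12.4029 0.0000 0.0000
42.2367 23.8541 0.0000 0.0000 0.0000

params: Δt=0.15575 u=1.15996 d=0.86210 q=0.50295 e^(-rΔt)=0.98823
t_4 payoffs: 42.2367 23.8541 0.0000 0.0000 0.0000
t_3: node(3,0) S=61.7139 payoff=33.7261 vs cont=32.6031 → 33.7261 [stop]  node(3,1) S=83.0371 payoff=12.4029 vs cont=11.7173 → 12.4029 [stop]  node(3,2) S=111.7277 payoff=0.0000 vs cont=0.0000 → 0.0000 [wait]  node(3,3) S=150.3315 payoff=0.0000 vs cont=0.0000 → 0.0000 [wait]  ⇒ S*(3)=83.0371
t_2: node(2,0) S=71.5859 payoff=23.8541 vs cont=22.7311 → 23.8541 [stop]  node(2,1) S=96.3200 payoff=0.0000 vs cont=6.0924 → 6.0924 [wait]  node(2,2) S=129.6002 payoff=0.0000 vs cont=0.0000 → 0.0000 [wait]  ⇒ S*(2)=71.5859
t_1: node(1,0) S=83.0371 payoff=12.4029 vs cont=14.7454 → 14.7454 [wait]  node(1,1) S=111.7277 payoff=0.0000 vs cont=2.9926 → 2.9926 [wait]  ⇒ S*(1)=-
t_0: node(0,0) S=96.3200 payoff=0.0000 vs cont=8.7304 → 8.7304 [wait]  ⇒ S*(0)=-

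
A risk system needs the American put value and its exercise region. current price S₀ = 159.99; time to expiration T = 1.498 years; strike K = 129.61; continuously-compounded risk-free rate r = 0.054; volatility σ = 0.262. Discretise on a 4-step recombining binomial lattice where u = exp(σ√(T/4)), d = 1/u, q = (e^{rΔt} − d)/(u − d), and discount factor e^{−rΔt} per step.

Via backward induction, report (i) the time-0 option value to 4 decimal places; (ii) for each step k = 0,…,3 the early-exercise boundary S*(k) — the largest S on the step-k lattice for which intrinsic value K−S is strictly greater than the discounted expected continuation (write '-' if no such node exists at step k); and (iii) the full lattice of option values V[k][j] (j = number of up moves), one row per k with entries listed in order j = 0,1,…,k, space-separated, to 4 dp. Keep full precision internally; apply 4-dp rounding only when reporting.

price = 5.2461
boundary = - - - 98.8998
tree:
5.2461
9.7215 1.3763
17.5791 2.9469 0.0000
30.7102 6.3100 0.0000 0.0000
45.3613 13.5111 0.0000 0.0000 0.0000

Δt=0.37450, u=1.17390, d=0.85186, q=0.52344, disc=e^(-rΔt)=0.97998
k=4 terminal: V=max(K-S,0) → 45.3613 13.5111 0.0000 0.0000 0.0000
k=3: j=0 S=98.8998 intr=30.7102 cont=28.1154 V=30.7102[EX]; j=1 S=136.2889 intr=0.0000 cont=6.3100 V=6.3100[hold]; j=2 S=187.8128 intr=0.0000 cont=0.0000 V=0.0000[hold]; j=3 S=258.8154 intr=0.0000 cont=0.0000 V=0.0000[hold]  S*(3)=98.8998
k=2: j=0 S=116.0989 intr=13.5111 cont=17.5791 V=17.5791[hold]; j=1 S=159.9900 intr=0.0000 cont=2.9469 V=2.9469[hold]; j=2 S=220.4742 intr=0.0000 cont=0.0000 V=0.0000[hold]  S*(2)=-
k=1: j=0 S=136.2889 intr=0.0000 cont=9.7215 V=9.7215[hold]; j=1 S=187.8128 intr=0.0000 cont=1.3763 V=1.3763[hold]  S*(1)=-
k=0: j=0 S=159.9900 intr=0.0000 cont=5.2461 V=5.2461[hold]  S*(0)=-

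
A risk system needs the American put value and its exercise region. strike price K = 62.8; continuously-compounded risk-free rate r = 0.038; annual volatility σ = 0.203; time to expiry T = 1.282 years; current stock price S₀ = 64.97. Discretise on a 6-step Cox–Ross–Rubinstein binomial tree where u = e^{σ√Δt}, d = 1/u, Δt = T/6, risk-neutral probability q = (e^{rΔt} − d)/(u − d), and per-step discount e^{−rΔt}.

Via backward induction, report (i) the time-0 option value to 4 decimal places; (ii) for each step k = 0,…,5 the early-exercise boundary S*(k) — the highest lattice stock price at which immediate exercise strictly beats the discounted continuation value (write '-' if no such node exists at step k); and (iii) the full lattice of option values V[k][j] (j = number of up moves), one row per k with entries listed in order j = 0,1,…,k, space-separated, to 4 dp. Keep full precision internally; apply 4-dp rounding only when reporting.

params: Δt=0.21367 u=1.09838 d=0.91043 q=0.51993 e^(-rΔt)=0.99191
t_6 payoffs: 25.8001 18.1620 8.9471 0.0000 0.0000 0.0000 0.0000
t_5: node(5,0) S=40.6399 payoff=22.1601 vs cont=21.6522 → 22.1601 [stop]  node(5,1) S=49.0294 payoff=13.7706 vs cont=13.2627 → 13.7706 [stop]  node(5,2) S=59.1508 payoff=3.6492 vs cont=4.2605 → 4.2605 [wait]  node(5,3) S=71.3616 payoff=0.0000 vs cont=0.0000 → 0.0000 [wait]  node(5,4) S=86.0932 payoff=0.0000 vs cont=0.0000 → 0.0000 [wait]  node(5,5) S=103.8658 payoff=0.0000 vs cont=0.0000 → 0.0000 [wait]  ⇒ S*(5)=49.0294
t_4: node(4,0) S=44.6380 payoff=18.1620 vs cont=17.6541 → 18.1620 [stop]  node(4,1) S=53.8529 payoff=8.9471 vs cont=8.7546 → 8.9471 [stop]  node(4,2) S=64.9700 payoff=0.0000 vs cont=2.0288 → 2.0288 [wait]  node(4,3) S=78.3821 payoff=0.0000 vs cont=0.0000 → 0.0000 [wait]  node(4,4) S=94.5629 payoff=0.0000 vs cont=0.0000 → 0.0000 [wait]  ⇒ S*(4)=53.8529
t_3: node(3,0) S=49.0294 payoff=13.7706 vs cont=13.2627 → 13.7706 [stop]  node(3,1) S=59.1508 payoff=3.6492 vs cont=5.3068 → 5.3068 [wait]  node(3,2) S=71.3616 payoff=0.0000 vs cont=0.9661 → 0.9661 [wait]  node(3,3) S=86.0932 payoff=0.0000 vs cont=0.0000 → 0.0000 [wait]  ⇒ S*(3)=49.0294
t_2: node(2,0) S=53.8529 payoff=8.9471 vs cont=9.2942 → 9.2942 [wait]  node(2,1) S=64.9700 payoff=0.0000 vs cont=3.0252 → 3.0252 [wait]  node(2,2) S=78.3821 payoff=0.0000 vs cont=0.4600 → 0.4600 [wait]  ⇒ S*(2)=-
t_1: node(1,0) S=59.1508 payoff=3.6492 vs cont=5.9859 → 5.9859 [wait]  node(1,1) S=71.3616 payoff=0.0000 vs cont=1.6778 → 1.6778 [wait]  ⇒ S*(1)=-
t_0: node(0,0) S=64.9700 payoff=0.0000 vs cont=3.7157 → 3.7157 [wait]  ⇒ S*(0)=-

price = 3.7157
boundary = - - - 49.0294 53.8529 49.0294
tree:
3.7157
5.9859 1.6778
9.2942 3.0252 0.4600
13.7706 5.3068 0.9661 0.0000
18.1620 8.9471 2.0288 0.0000 0.0000
22.1601 13.7706 4.2605 0.0000 0.0000 0.0000
25.8001 18.1620 8.9471 0.0000 0.0000 0.0000 0.0000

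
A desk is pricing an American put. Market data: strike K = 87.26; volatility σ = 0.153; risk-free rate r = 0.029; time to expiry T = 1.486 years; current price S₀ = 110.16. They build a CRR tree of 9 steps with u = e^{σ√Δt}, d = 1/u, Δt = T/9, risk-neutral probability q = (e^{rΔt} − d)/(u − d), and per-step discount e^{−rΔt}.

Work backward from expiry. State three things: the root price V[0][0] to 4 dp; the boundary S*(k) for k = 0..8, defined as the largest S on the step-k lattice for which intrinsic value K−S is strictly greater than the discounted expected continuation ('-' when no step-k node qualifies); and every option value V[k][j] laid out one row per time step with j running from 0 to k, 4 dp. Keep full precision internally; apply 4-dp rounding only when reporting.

Δt=0.16511, u=1.06414, d=0.93972, q=0.52304, disc=e^(-rΔt)=0.99522
k=9 terminal: V=max(K-S,0) → 24.3059 15.9708 6.5321 0.0000 0.0000 0.0000 0.0000 0.0000 0.0000 0.0000
k=8: j=0 S=66.9921 intr=20.2679 cont=19.8510 V=20.2679[EX]; j=1 S=75.8619 intr=11.3981 cont=10.9812 V=11.3981[EX]; j=2 S=85.9061 intr=1.3539 cont=3.1007 V=3.1007[hold]; j=3 S=97.2801 intr=0.0000 cont=0.0000 V=0.0000[hold]; j=4 S=110.1600 intr=0.0000 cont=0.0000 V=0.0000[hold]; j=5 S=124.7452 intr=0.0000 cont=0.0000 V=0.0000[hold]; j=6 S=141.2615 intr=0.0000 cont=0.0000 V=0.0000[hold]; j=7 S=159.9646 intr=0.0000 cont=0.0000 V=0.0000[hold]; j=8 S=181.1440 intr=0.0000 cont=0.0000 V=0.0000[hold]  S*(8)=75.8619
k=7: j=0 S=71.2892 intr=15.9708 cont=15.5540 V=15.9708[EX]; j=1 S=80.7279 intr=6.5321 cont=7.0245 V=7.0245[hold]; j=2 S=91.4164 intr=0.0000 cont=1.4718 V=1.4718[hold]; j=3 S=103.5199 intr=0.0000 cont=0.0000 V=0.0000[hold]; j=4 S=117.2260 intr=0.0000 cont=0.0000 V=0.0000[hold]; j=5 S=132.7468 intr=0.0000 cont=0.0000 V=0.0000[hold]; j=6 S=150.3225 intr=0.0000 cont=0.0000 V=0.0000[hold]; j=7 S=170.2253 intr=0.0000 cont=0.0000 V=0.0000[hold]  S*(7)=71.2892
k=6: j=0 S=75.8619 intr=11.3981 cont=11.2376 V=11.3981[EX]; j=1 S=85.9061 intr=1.3539 cont=4.1005 V=4.1005[hold]; j=2 S=97.2801 intr=0.0000 cont=0.6986 V=0.6986[hold]; j=3 S=110.1600 intr=0.0000 cont=0.0000 V=0.0000[hold]; j=4 S=124.7452 intr=0.0000 cont=0.0000 V=0.0000[hold]; j=5 S=141.2615 intr=0.0000 cont=0.0000 V=0.0000[hold]; j=6 S=159.9646 intr=0.0000 cont=0.0000 V=0.0000[hold]  S*(6)=75.8619
k=5: j=0 S=80.7279 intr=6.5321 cont=7.5450 V=7.5450[hold]; j=1 S=91.4164 intr=0.0000 cont=2.3101 V=2.3101[hold]; j=2 S=103.5199 intr=0.0000 cont=0.3316 V=0.3316[hold]; j=3 S=117.2260 intr=0.0000 cont=0.0000 V=0.0000[hold]; j=4 S=132.7468 intr=0.0000 cont=0.0000 V=0.0000[hold]; j=5 S=150.3225 intr=0.0000 cont=0.0000 V=0.0000[hold]  S*(5)=-
k=4: j=0 S=85.9061 intr=1.3539 cont=4.7840 V=4.7840[hold]; j=1 S=97.2801 intr=0.0000 cont=1.2692 V=1.2692[hold]; j=2 S=110.1600 intr=0.0000 cont=0.1574 V=0.1574[hold]; j=3 S=124.7452 intr=0.0000 cont=0.0000 V=0.0000[hold]; j=4 S=141.2615 intr=0.0000 cont=0.0000 V=0.0000[hold]  S*(4)=-
k=3: j=0 S=91.4164 intr=0.0000 cont=2.9315 V=2.9315[hold]; j=1 S=103.5199 intr=0.0000 cont=0.6844 V=0.6844[hold]; j=2 S=117.2260 intr=0.0000 cont=0.0747 V=0.0747[hold]; j=3 S=132.7468 intr=0.0000 cont=0.0000 V=0.0000[hold]  S*(3)=-
k=2: j=0 S=97.2801 intr=0.0000 cont=1.7478 V=1.7478[hold]; j=1 S=110.1600 intr=0.0000 cont=0.3638 V=0.3638[hold]; j=2 S=124.7452 intr=0.0000 cont=0.0355 V=0.0355[hold]  S*(2)=-
k=1: j=0 S=103.5199 intr=0.0000 cont=1.0190 V=1.0190[hold]; j=1 S=117.2260 intr=0.0000 cont=0.1911 V=0.1911[hold]  S*(1)=-
k=0: j=0 S=110.1600 intr=0.0000 cont=0.5832 V=0.5832[hold]  S*(0)=-

price = 0.5832
boundary = - - - - - - 75.8619 71.2892 75.8619
tree:
0.5832
1.0190 0.1911
1.7478 0.3638 0.0355
2.9315 0.6844 0.0747 0.0000
4.7840 1.2692 0.1574 0.0000 0.0000
7.5450 2.3101 0.3316 0.0000 0.0000 0.0000
11.3981 4.1005 0.6986 0.0000 0.0000 0.0000 0.0000
15.9708 7.0245 1.4718 0.0000 0.0000 0.0000 0.0000 0.0000
20.2679 11.3981 3.1007 0.0000 0.0000 0.0000 0.0000 0.0000 0.0000
24.3059 15.9708 6.5321 0.0000 0.0000 0.0000 0.0000 0.0000 0.0000 0.0000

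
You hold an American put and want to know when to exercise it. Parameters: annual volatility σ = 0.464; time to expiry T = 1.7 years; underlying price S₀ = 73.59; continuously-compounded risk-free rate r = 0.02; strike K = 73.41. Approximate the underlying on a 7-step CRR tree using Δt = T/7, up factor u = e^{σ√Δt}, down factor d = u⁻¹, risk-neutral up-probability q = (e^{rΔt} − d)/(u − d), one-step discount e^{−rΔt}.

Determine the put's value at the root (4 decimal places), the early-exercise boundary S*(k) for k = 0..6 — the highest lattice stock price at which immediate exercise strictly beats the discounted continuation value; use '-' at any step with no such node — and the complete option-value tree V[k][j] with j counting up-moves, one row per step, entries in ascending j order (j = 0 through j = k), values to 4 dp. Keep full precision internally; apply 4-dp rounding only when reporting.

Δt=0.24286, u=1.25692, d=0.79560, q=0.45364, disc=e^(-rΔt)=0.99515
k=7 terminal: V=max(K-S,0) → 58.5618 49.9523 36.3505 14.8620 0.0000 0.0000 0.0000 0.0000
k=6: j=0 S=18.6629 intr=54.7471 cont=54.3914 V=54.7471[EX]; j=1 S=29.4844 intr=43.9256 cont=43.5699 V=43.9256[EX]; j=2 S=46.5807 intr=26.8293 cont=26.4736 V=26.8293[EX]; j=3 S=73.5900 intr=0.0000 cont=8.0807 V=8.0807[hold]; j=4 S=116.2604 intr=0.0000 cont=0.0000 V=0.0000[hold]; j=5 S=183.6728 intr=0.0000 cont=0.0000 V=0.0000[hold]; j=6 S=290.1736 intr=0.0000 cont=0.0000 V=0.0000[hold]  S*(6)=46.5807
k=5: j=0 S=23.4577 intr=49.9523 cont=49.5966 V=49.9523[EX]; j=1 S=37.0595 intr=36.3505 cont=35.9948 V=36.3505[EX]; j=2 S=58.5480 intr=14.8620 cont=18.2355 V=18.2355[hold]; j=3 S=92.4965 intr=0.0000 cont=4.3936 V=4.3936[hold]; j=4 S=146.1296 intr=0.0000 cont=0.0000 V=0.0000[hold]; j=5 S=230.8614 intr=0.0000 cont=0.0000 V=0.0000[hold]  S*(5)=37.0595
k=4: j=0 S=29.4844 intr=43.9256 cont=43.5699 V=43.9256[EX]; j=1 S=46.5807 intr=26.8293 cont=27.9966 V=27.9966[hold]; j=2 S=73.5900 intr=0.0000 cont=11.8984 V=11.8984[hold]; j=3 S=116.2604 intr=0.0000 cont=2.3889 V=2.3889[hold]; j=4 S=183.6728 intr=0.0000 cont=0.0000 V=0.0000[hold]  S*(4)=29.4844
k=3: j=0 S=37.0595 intr=36.3505 cont=36.5218 V=36.5218[hold]; j=1 S=58.5480 intr=14.8620 cont=20.5935 V=20.5935[hold]; j=2 S=92.4965 intr=0.0000 cont=7.5478 V=7.5478[hold]; j=3 S=146.1296 intr=0.0000 cont=1.2989 V=1.2989[hold]  S*(3)=-
k=2: j=0 S=46.5807 intr=26.8293 cont=29.1542 V=29.1542[hold]; j=1 S=73.5900 intr=0.0000 cont=14.6044 V=14.6044[hold]; j=2 S=116.2604 intr=0.0000 cont=4.6902 V=4.6902[hold]  S*(2)=-
k=1: j=0 S=58.5480 intr=14.8620 cont=22.4446 V=22.4446[hold]; j=1 S=92.4965 intr=0.0000 cont=10.0580 V=10.0580[hold]  S*(1)=-
k=0: j=0 S=73.5900 intr=0.0000 cont=16.7440 V=16.7440[hold]  S*(0)=-

price = 16.7440
boundary = - - - - 29.4844 37.0595 46.5807
tree:
16.7440
22.4446 10.0580
29.1542 14.6044 4.6902
36.5218 20.5935 7.5478 1.2989
43.9256 27.9966 11.8984 2.3889 0.0000
49.9523 36.3505 18.2355 4.3936 0.0000 0.0000
54.7471 43.9256 26.8293 8.0807 0.0000 0.0000 0.0000
58.5618 49.9523 36.3505 14.8620 0.0000 0.0000 0.0000 0.0000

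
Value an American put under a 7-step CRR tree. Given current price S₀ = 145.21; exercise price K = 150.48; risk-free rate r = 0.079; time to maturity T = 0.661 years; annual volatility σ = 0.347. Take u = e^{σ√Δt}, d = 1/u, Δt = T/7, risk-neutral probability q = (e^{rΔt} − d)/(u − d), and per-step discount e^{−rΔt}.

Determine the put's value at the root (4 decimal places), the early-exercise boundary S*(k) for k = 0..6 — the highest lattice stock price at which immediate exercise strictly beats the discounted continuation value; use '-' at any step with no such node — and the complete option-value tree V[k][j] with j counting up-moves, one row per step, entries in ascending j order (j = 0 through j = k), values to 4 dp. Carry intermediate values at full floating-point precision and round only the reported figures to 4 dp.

Δt=0.09443  u=1.11252  d=0.89886  q=0.50841  discount=0.99257
step 7 (expiry): payoffs max(K−S,0) = 81.6412 65.2777 45.0244 19.9569 0.0000 0.0000 0.0000 0.0000
step 6: (k=6,j=0): S=76.5848, (K−S)⁺=73.8952, hold=72.7768 ⇒ V=73.8952 exercise | (k=6,j=1): S=94.7896, (K−S)⁺=55.6904, hold=54.5721 ⇒ V=55.6904 exercise | (k=6,j=2): S=117.3217, (K−S)⁺=33.1583, hold=32.0399 ⇒ V=33.1583 exercise | (k=6,j=3): S=145.2100, (K−S)⁺=5.2700, hold=9.7376 ⇒ V=9.7376 continue | (k=6,j=4): S=179.7275, (K−S)⁺=0.0000, hold=0.0000 ⇒ V=0.0000 continue | (k=6,j=5): S=222.4501, (K−S)⁺=0.0000, hold=0.0000 ⇒ V=0.0000 continue | (k=6,j=6): S=275.3281, (K−S)⁺=0.0000, hold=0.0000 ⇒ V=0.0000 continue  boundary S*=117.3217
step 5: (k=5,j=0): S=85.2023, (K−S)⁺=65.2777, hold=64.1593 ⇒ V=65.2777 exercise | (k=5,j=1): S=105.4556, (K−S)⁺=45.0244, hold=43.9061 ⇒ V=45.0244 exercise | (k=5,j=2): S=130.5231, (K−S)⁺=19.9569, hold=21.0930 ⇒ V=21.0930 continue | (k=5,j=3): S=161.5495, (K−S)⁺=0.0000, hold=4.7513 ⇒ V=4.7513 continue | (k=5,j=4): S=199.9510, (K−S)⁺=0.0000, hold=0.0000 ⇒ V=0.0000 continue | (k=5,j=5): S=247.4808, (K−S)⁺=0.0000, hold=0.0000 ⇒ V=0.0000 continue  boundary S*=105.4556
step 4: (k=4,j=0): S=94.7896, (K−S)⁺=55.6904, hold=54.5721 ⇒ V=55.6904 exercise | (k=4,j=1): S=117.3217, (K−S)⁺=33.1583, hold=32.6132 ⇒ V=33.1583 exercise | (k=4,j=2): S=145.2100, (K−S)⁺=5.2700, hold=12.6897 ⇒ V=12.6897 continue | (k=4,j=3): S=179.7275, (K−S)⁺=0.0000, hold=2.3183 ⇒ V=2.3183 continue | (k=4,j=4): S=222.4501, (K−S)⁺=0.0000, hold=0.0000 ⇒ V=0.0000 continue  boundary S*=117.3217
step 3: (k=3,j=0): S=105.4556, (K−S)⁺=45.0244, hold=43.9061 ⇒ V=45.0244 exercise | (k=3,j=1): S=130.5231, (K−S)⁺=19.9569, hold=22.5827 ⇒ V=22.5827 continue | (k=3,j=2): S=161.5495, (K−S)⁺=0.0000, hold=7.3616 ⇒ V=7.3616 continue | (k=3,j=3): S=199.9510, (K−S)⁺=0.0000, hold=1.1312 ⇒ V=1.1312 continue  boundary S*=105.4556
step 2: (k=2,j=0): S=117.3217, (K−S)⁺=33.1583, hold=33.3650 ⇒ V=33.3650 continue | (k=2,j=1): S=145.2100, (K−S)⁺=5.2700, hold=14.7338 ⇒ V=14.7338 continue | (k=2,j=2): S=179.7275, (K−S)⁺=0.0000, hold=4.1628 ⇒ V=4.1628 continue  boundary S*=-
step 1: (k=1,j=0): S=130.5231, (K−S)⁺=19.9569, hold=23.7151 ⇒ V=23.7151 continue | (k=1,j=1): S=161.5495, (K−S)⁺=0.0000, hold=9.2898 ⇒ V=9.2898 continue  boundary S*=-
step 0: (k=0,j=0): S=145.2100, (K−S)⁺=5.2700, hold=16.2594 ⇒ V=16.2594 continue  boundary S*=-

price = 16.2594
boundary = - - - 105.4556 117.3217 105.4556 117.3217
tree:
16.2594
23.7151 9.2898
33.3650 14.7338 4.1628
45.0244 22.5827 7.3616 1.1312
55.6904 33.1583 12.6897 2.3183 0.0000
65.2777 45.0244 21.0930 4.7513 0.0000 0.0000
73.8952 55.6904 33.1583 9.7376 0.0000 0.0000 0.0000
81.6412 65.2777 45.0244 19.9569 0.0000 0.0000 0.0000 0.0000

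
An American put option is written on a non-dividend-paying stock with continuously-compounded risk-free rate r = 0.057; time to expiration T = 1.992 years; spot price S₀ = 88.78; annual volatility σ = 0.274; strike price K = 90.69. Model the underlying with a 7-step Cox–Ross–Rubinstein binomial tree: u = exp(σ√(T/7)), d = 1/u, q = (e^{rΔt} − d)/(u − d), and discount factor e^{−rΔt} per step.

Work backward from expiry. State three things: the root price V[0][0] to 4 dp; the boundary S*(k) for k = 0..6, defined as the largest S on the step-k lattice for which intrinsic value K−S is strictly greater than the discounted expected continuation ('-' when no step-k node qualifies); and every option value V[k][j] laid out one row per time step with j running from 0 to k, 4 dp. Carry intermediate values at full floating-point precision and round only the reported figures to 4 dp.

price = 11.0038
boundary = - - 66.2761 57.2635 66.2761 57.2635 66.2761
tree:
11.0038
16.6739 6.1009
24.4139 10.0333 2.6524
33.4265 15.9716 4.8516 0.6999
41.2135 24.4139 8.6587 1.4797 0.0000
47.9416 33.4265 14.9269 3.1284 0.0000 0.0000
53.7548 41.2135 24.4139 6.6139 0.0000 0.0000 0.0000
58.7774 47.9416 33.4265 13.9828 0.0000 0.0000 0.0000 0.0000

Δt=0.28457  u=1.15739  d=0.86401  q=0.51926  discount=0.98391
step 7 (expiry): payoffs max(K−S,0) = 58.7774 47.9416 33.4265 13.9828 0.0000 0.0000 0.0000 0.0000
step 6: (k=6,j=0): S=36.9352, (K−S)⁺=53.7548, hold=52.2956 ⇒ V=53.7548 exercise | (k=6,j=1): S=49.4765, (K−S)⁺=41.2135, hold=39.7543 ⇒ V=41.2135 exercise | (k=6,j=2): S=66.2761, (K−S)⁺=24.4139, hold=22.9547 ⇒ V=24.4139 exercise | (k=6,j=3): S=88.7800, (K−S)⁺=1.9100, hold=6.6139 ⇒ V=6.6139 continue | (k=6,j=4): S=118.9250, (K−S)⁺=0.0000, hold=0.0000 ⇒ V=0.0000 continue | (k=6,j=5): S=159.3057, (K−S)⁺=0.0000, hold=0.0000 ⇒ V=0.0000 continue | (k=6,j=6): S=213.3976, (K−S)⁺=0.0000, hold=0.0000 ⇒ V=0.0000 continue  boundary S*=66.2761
step 5: (k=5,j=0): S=42.7484, (K−S)⁺=47.9416, hold=46.4824 ⇒ V=47.9416 exercise | (k=5,j=1): S=57.2635, (K−S)⁺=33.4265, hold=31.9673 ⇒ V=33.4265 exercise | (k=5,j=2): S=76.7072, (K−S)⁺=13.9828, hold=14.9269 ⇒ V=14.9269 continue | (k=5,j=3): S=102.7529, (K−S)⁺=0.0000, hold=3.1284 ⇒ V=3.1284 continue | (k=5,j=4): S=137.6424, (K−S)⁺=0.0000, hold=0.0000 ⇒ V=0.0000 continue | (k=5,j=5): S=184.3786, (K−S)⁺=0.0000, hold=0.0000 ⇒ V=0.0000 continue  boundary S*=57.2635
step 4: (k=4,j=0): S=49.4765, (K−S)⁺=41.2135, hold=39.7543 ⇒ V=41.2135 exercise | (k=4,j=1): S=66.2761, (K−S)⁺=24.4139, hold=23.4371 ⇒ V=24.4139 exercise | (k=4,j=2): S=88.7800, (K−S)⁺=1.9100, hold=8.6587 ⇒ V=8.6587 continue | (k=4,j=3): S=118.9250, (K−S)⁺=0.0000, hold=1.4797 ⇒ V=1.4797 continue | (k=4,j=4): S=159.3057, (K−S)⁺=0.0000, hold=0.0000 ⇒ V=0.0000 continue  boundary S*=66.2761
step 3: (k=3,j=0): S=57.2635, (K−S)⁺=33.4265, hold=31.9673 ⇒ V=33.4265 exercise | (k=3,j=1): S=76.7072, (K−S)⁺=13.9828, hold=15.9716 ⇒ V=15.9716 continue | (k=3,j=2): S=102.7529, (K−S)⁺=0.0000, hold=4.8516 ⇒ V=4.8516 continue | (k=3,j=3): S=137.6424, (K−S)⁺=0.0000, hold=0.6999 ⇒ V=0.6999 continue  boundary S*=57.2635
step 2: (k=2,j=0): S=66.2761, (K−S)⁺=24.4139, hold=23.9708 ⇒ V=24.4139 exercise | (k=2,j=1): S=88.7800, (K−S)⁺=1.9100, hold=10.0333 ⇒ V=10.0333 continue | (k=2,j=2): S=118.9250, (K−S)⁺=0.0000, hold=2.6524 ⇒ V=2.6524 continue  boundary S*=66.2761
step 1: (k=1,j=0): S=76.7072, (K−S)⁺=13.9828, hold=16.6739 ⇒ V=16.6739 continue | (k=1,j=1): S=102.7529, (K−S)⁺=0.0000, hold=6.1009 ⇒ V=6.1009 continue  boundary S*=-
step 0: (k=0,j=0): S=88.7800, (K−S)⁺=1.9100, hold=11.0038 ⇒ V=11.0038 continue  boundary S*=-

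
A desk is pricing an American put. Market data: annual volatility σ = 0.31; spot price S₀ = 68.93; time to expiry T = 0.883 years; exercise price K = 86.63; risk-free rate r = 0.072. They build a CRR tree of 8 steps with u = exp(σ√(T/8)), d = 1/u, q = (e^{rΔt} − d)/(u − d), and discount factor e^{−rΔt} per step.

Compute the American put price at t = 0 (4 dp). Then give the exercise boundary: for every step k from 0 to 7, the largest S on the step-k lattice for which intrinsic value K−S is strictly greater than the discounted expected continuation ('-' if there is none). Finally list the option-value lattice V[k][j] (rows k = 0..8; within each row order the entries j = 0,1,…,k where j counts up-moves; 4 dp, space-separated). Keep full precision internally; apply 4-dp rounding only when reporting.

price = 18.2774
boundary = - 62.1842 56.0986 62.1842 68.9300 62.1842 68.9300 76.4076
tree:
18.2774
24.4458 12.7046
30.5314 17.9547 7.9171
36.0215 24.4458 12.0704 4.0966
40.9742 30.5314 17.7000 6.9126 1.4863
45.4423 36.0215 24.4458 11.3083 2.8463 0.2182
49.4731 40.9742 30.5314 17.7000 5.4150 0.4515 0.0000
53.1095 45.4423 36.0215 24.4458 10.2224 0.9343 0.0000 0.0000
56.3899 49.4731 40.9742 30.5314 17.7000 1.9337 0.0000 0.0000 0.0000

params: Δt=0.11038 u=1.10848 d=0.90214 q=0.51294 e^(-rΔt)=0.99208
t_8 payoffs: 56.3899 49.4731 40.9742 30.5314 17.7000 1.9337 0.0000 0.0000 0.0000
t_7: node(7,0) S=33.5205 payoff=53.1095 vs cont=52.4237 → 53.1095 [stop]  node(7,1) S=41.1877 payoff=45.4423 vs cont=44.7566 → 45.4423 [stop]  node(7,2) S=50.6085 payoff=36.0215 vs cont=35.3358 → 36.0215 [stop]  node(7,3) S=62.1842 payoff=24.4458 vs cont=23.7601 → 24.4458 [stop]  node(7,4) S=76.4076 payoff=10.2224 vs cont=9.5367 → 10.2224 [stop]  node(7,5) S=93.8843 payoff=0.0000 vs cont=0.9343 → 0.9343 [wait]  node(7,6) S=115.3584 payoff=0.0000 vs cont=0.0000 → 0.0000 [wait]  node(7,7) S=141.7443 payoff=0.0000 vs cont=0.0000 → 0.0000 [wait]  ⇒ S*(7)=76.4076
t_6: node(6,0) S=37.1569 payoff=49.4731 vs cont=48.7874 → 49.4731 [stop]  node(6,1) S=45.6558 payoff=40.9742 vs cont=40.2885 → 40.9742 [stop]  node(6,2) S=56.0986 payoff=30.5314 vs cont=29.8457 → 30.5314 [stop]  node(6,3) S=68.9300 payoff=17.7000 vs cont=17.0143 → 17.7000 [stop]  node(6,4) S=84.6963 payoff=1.9337 vs cont=5.4150 → 5.4150 [wait]  node(6,5) S=104.0689 payoff=0.0000 vs cont=0.4515 → 0.4515 [wait]  node(6,6) S=127.8726 payoff=0.0000 vs cont=0.0000 → 0.0000 [wait]  ⇒ S*(6)=68.9300
t_5: node(5,0) S=41.1877 payoff=45.4423 vs cont=44.7566 → 45.4423 [stop]  node(5,1) S=50.6085 payoff=36.0215 vs cont=35.3358 → 36.0215 [stop]  node(5,2) S=62.1842 payoff=24.4458 vs cont=23.7601 → 24.4458 [stop]  node(5,3) S=76.4076 payoff=10.2224 vs cont=11.3083 → 11.3083 [wait]  node(5,4) S=93.8843 payoff=0.0000 vs cont=2.8463 → 2.8463 [wait]  node(5,5) S=115.3584 payoff=0.0000 vs cont=0.2182 → 0.2182 [wait]  ⇒ S*(5)=62.1842
t_4: node(4,0) S=45.6558 payoff=40.9742 vs cont=40.2885 → 40.9742 [stop]  node(4,1) S=56.0986 payoff=30.5314 vs cont=29.8457 → 30.5314 [stop]  node(4,2) S=68.9300 payoff=17.7000 vs cont=17.5669 → 17.7000 [stop]  node(4,3) S=84.6963 payoff=1.9337 vs cont=6.9126 → 6.9126 [wait]  node(4,4) S=104.0689 payoff=0.0000 vs cont=1.4863 → 1.4863 [wait]  ⇒ S*(4)=68.9300
t_3: node(3,0) S=50.6085 payoff=36.0215 vs cont=35.3358 → 36.0215 [stop]  node(3,1) S=62.1842 payoff=24.4458 vs cont=23.7601 → 24.4458 [stop]  node(3,2) S=76.4076 payoff=10.2224 vs cont=12.0704 → 12.0704 [wait]  node(3,3) S=93.8843 payoff=0.0000 vs cont=4.0966 → 4.0966 [wait]  ⇒ S*(3)=62.1842
t_2: node(2,0) S=56.0986 payoff=30.5314 vs cont=29.8457 → 30.5314 [stop]  node(2,1) S=68.9300 payoff=17.7000 vs cont=17.9547 → 17.9547 [wait]  node(2,2) S=84.6963 payoff=1.9337 vs cont=7.9171 → 7.9171 [wait]  ⇒ S*(2)=56.0986
t_1: node(1,0) S=62.1842 payoff=24.4458 vs cont=23.8897 → 24.4458 [stop]  node(1,1) S=76.4076 payoff=10.2224 vs cont=12.7046 → 12.7046 [wait]  ⇒ S*(1)=62.1842
t_0: node(0,0) S=68.9300 payoff=17.7000 vs cont=18.2774 → 18.2774 [wait]  ⇒ S*(0)=-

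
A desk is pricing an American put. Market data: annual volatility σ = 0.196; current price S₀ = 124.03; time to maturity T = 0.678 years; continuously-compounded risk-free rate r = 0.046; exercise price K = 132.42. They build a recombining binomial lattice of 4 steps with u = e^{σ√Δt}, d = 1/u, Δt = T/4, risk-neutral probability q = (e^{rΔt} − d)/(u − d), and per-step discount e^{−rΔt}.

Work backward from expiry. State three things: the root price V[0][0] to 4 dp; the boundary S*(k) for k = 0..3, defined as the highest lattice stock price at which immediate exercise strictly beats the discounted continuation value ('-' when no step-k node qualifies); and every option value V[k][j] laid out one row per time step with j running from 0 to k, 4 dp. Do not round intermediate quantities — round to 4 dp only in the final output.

price = 11.5379
boundary = - - 105.5448 114.4147
tree:
11.5379
18.0754 5.8713
26.8752 10.4858 1.8380
35.0574 18.0053 3.9269 0.0000
42.6054 26.8752 8.3900 0.0000 0.0000

params: Δt=0.16950 u=1.08404 d=0.92248 q=0.52829 e^(-rΔt)=0.99223
t_4 payoffs: 42.6054 26.8752 8.3900 0.0000 0.0000
t_3: node(3,0) S=97.3626 payoff=35.0574 vs cont=34.0290 → 35.0574 [stop]  node(3,1) S=114.4147 payoff=18.0053 vs cont=16.9768 → 18.0053 [stop]  node(3,2) S=134.4534 payoff=0.0000 vs cont=3.9269 → 3.9269 [wait]  node(3,3) S=158.0016 payoff=0.0000 vs cont=0.0000 → 0.0000 [wait]  ⇒ S*(3)=114.4147
t_2: node(2,0) S=105.5448 payoff=26.8752 vs cont=25.8467 → 26.8752 [stop]  node(2,1) S=124.0300 payoff=8.3900 vs cont=10.4858 → 10.4858 [wait]  node(2,2) S=145.7527 payoff=0.0000 vs cont=1.8380 → 1.8380 [wait]  ⇒ S*(2)=105.5448
t_1: node(1,0) S=114.4147 payoff=18.0053 vs cont=18.0754 → 18.0754 [wait]  node(1,1) S=134.4534 payoff=0.0000 vs cont=5.8713 → 5.8713 [wait]  ⇒ S*(1)=-
t_0: node(0,0) S=124.0300 payoff=8.3900 vs cont=11.5379 → 11.5379 [wait]  ⇒ S*(0)=-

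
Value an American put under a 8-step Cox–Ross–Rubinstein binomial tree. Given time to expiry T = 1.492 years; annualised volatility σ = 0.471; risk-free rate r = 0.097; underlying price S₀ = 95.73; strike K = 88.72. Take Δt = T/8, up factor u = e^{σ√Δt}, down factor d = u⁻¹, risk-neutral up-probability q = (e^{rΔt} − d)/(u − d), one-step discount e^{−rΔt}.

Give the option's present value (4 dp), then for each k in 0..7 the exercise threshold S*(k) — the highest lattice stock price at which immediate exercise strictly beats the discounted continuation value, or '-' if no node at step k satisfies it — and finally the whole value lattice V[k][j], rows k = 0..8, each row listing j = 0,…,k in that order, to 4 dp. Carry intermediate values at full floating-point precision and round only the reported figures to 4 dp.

price = 12.6411
boundary = - - - 52.0039 42.4325 52.0039 63.7343 52.0039
tree:
12.6411
18.6190 6.9825
26.6034 11.1252 2.9954
36.7161 17.2238 5.2869 0.7579
46.2875 25.7250 9.1488 1.5249 0.0000
54.0973 36.7161 15.4127 3.0680 0.0000 0.0000
60.4697 46.2875 24.9857 6.1726 0.0000 0.0000 0.0000
65.6692 54.0973 36.7161 12.4188 0.0000 0.0000 0.0000 0.0000
69.9117 60.4697 46.2875 24.9857 0.0000 0.0000 0.0000 0.0000 0.0000

params: Δt=0.18650 u=1.22557 d=0.81595 q=0.49389 e^(-rΔt)=0.98207
t_8 payoffs: 69.9117 60.4697 46.2875 24.9857 0.0000 0.0000 0.0000 0.0000 0.0000
t_7: node(7,0) S=23.0508 payoff=65.6692 vs cont=64.0786 → 65.6692 [stop]  node(7,1) S=34.6227 payoff=54.0973 vs cont=52.5067 → 54.0973 [stop]  node(7,2) S=52.0039 payoff=36.7161 vs cont=35.1255 → 36.7161 [stop]  node(7,3) S=78.1107 payoff=10.6093 vs cont=12.4188 → 12.4188 [wait]  node(7,4) S=117.3236 payoff=0.0000 vs cont=0.0000 → 0.0000 [wait]  node(7,5) S=176.2221 payoff=0.0000 vs cont=0.0000 → 0.0000 [wait]  node(7,6) S=264.6885 payoff=0.0000 vs cont=0.0000 → 0.0000 [wait]  node(7,7) S=397.5666 payoff=0.0000 vs cont=0.0000 → 0.0000 [wait]  ⇒ S*(7)=52.0039
t_6: node(6,0) S=28.2503 payoff=60.4697 vs cont=58.8791 → 60.4697 [stop]  node(6,1) S=42.4325 payoff=46.2875 vs cont=44.6970 → 46.2875 [stop]  node(6,2) S=63.7343 payoff=24.9857 vs cont=24.2728 → 24.9857 [stop]  node(6,3) S=95.7300 payoff=0.0000 vs cont=6.1726 → 6.1726 [wait]  node(6,4) S=143.7881 payoff=0.0000 vs cont=0.0000 → 0.0000 [wait]  node(6,5) S=215.9721 payoff=0.0000 vs cont=0.0000 → 0.0000 [wait]  node(6,6) S=324.3938 payoff=0.0000 vs cont=0.0000 → 0.0000 [wait]  ⇒ S*(6)=63.7343
t_5: node(5,0) S=34.6227 payoff=54.0973 vs cont=52.5067 → 54.0973 [stop]  node(5,1) S=52.0039 payoff=36.7161 vs cont=35.1255 → 36.7161 [stop]  node(5,2) S=78.1107 payoff=10.6093 vs cont=15.4127 → 15.4127 [wait]  node(5,3) S=117.3236 payoff=0.0000 vs cont=3.0680 → 3.0680 [wait]  node(5,4) S=176.2221 payoff=0.0000 vs cont=0.0000 → 0.0000 [wait]  node(5,5) S=264.6885 payoff=0.0000 vs cont=0.0000 → 0.0000 [wait]  ⇒ S*(5)=52.0039
t_4: node(4,0) S=42.4325 payoff=46.2875 vs cont=44.6970 → 46.2875 [stop]  node(4,1) S=63.7343 payoff=24.9857 vs cont=25.7250 → 25.7250 [wait]  node(4,2) S=95.7300 payoff=0.0000 vs cont=9.1488 → 9.1488 [wait]  node(4,3) S=143.7881 payoff=0.0000 vs cont=1.5249 → 1.5249 [wait]  node(4,4) S=215.9721 payoff=0.0000 vs cont=0.0000 → 0.0000 [wait]  ⇒ S*(4)=42.4325
t_3: node(3,0) S=52.0039 payoff=36.7161 vs cont=35.4841 → 36.7161 [stop]  node(3,1) S=78.1107 payoff=10.6093 vs cont=17.2238 → 17.2238 [wait]  node(3,2) S=117.3236 payoff=0.0000 vs cont=5.2869 → 5.2869 [wait]  node(3,3) S=176.2221 payoff=0.0000 vs cont=0.7579 → 0.7579 [wait]  ⇒ S*(3)=52.0039
t_2: node(2,0) S=63.7343 payoff=24.9857 vs cont=26.6034 → 26.6034 [wait]  node(2,1) S=95.7300 payoff=0.0000 vs cont=11.1252 → 11.1252 [wait]  node(2,2) S=143.7881 payoff=0.0000 vs cont=2.9954 → 2.9954 [wait]  ⇒ S*(2)=-
t_1: node(1,0) S=78.1107 payoff=10.6093 vs cont=18.6190 → 18.6190 [wait]  node(1,1) S=117.3236 payoff=0.0000 vs cont=6.9825 → 6.9825 [wait]  ⇒ S*(1)=-
t_0: node(0,0) S=95.7300 payoff=0.0000 vs cont=12.6411 → 12.6411 [wait]  ⇒ S*(0)=-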